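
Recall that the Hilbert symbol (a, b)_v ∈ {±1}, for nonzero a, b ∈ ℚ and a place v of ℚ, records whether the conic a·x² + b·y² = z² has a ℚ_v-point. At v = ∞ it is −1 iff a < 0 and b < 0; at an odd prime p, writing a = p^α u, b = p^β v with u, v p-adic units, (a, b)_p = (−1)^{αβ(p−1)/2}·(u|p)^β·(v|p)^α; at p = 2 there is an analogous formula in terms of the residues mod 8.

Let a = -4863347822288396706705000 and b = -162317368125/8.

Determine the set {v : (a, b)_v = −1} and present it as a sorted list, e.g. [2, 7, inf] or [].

[2, 19, 23, inf]

(a, b) ≡ (-28842, -12122) mod (ℚ^×)²; places V = {2, 3, 5, 11, 19, 23, 29, ∞}.
(a,b)_23: α=5, u≡11; β=2, v≡20 (mod 23); (11|23)=-1, (20|23)=-1; sign (−1)^0·-1^2·-1^5 = -1.
(a,b)_2: α=3, β=-3; u≡3, v≡3 (mod 8); ε(u)ε(v)=1·1, αω(v)=3·1, βω(u)=-3·1; sum ≡ 1  ⇒  -1.
(a,b)_19: α=3, u≡8; β=1, v≡15 (mod 19); (8|19)=-1, (15|19)=-1; sign (−1)^1·-1^1·-1^3 = -1.
(a,b)_5: α=4, u≡2; β=4, v≡2 (mod 5); (2|5)=-1, (2|5)=-1; sign (−1)^0·-1^4·-1^4 = +1.
(a,b)_∞: sgn(-28842)=−, sgn(-12122)=−, so -1.
(a,b)_3: α=9, u≡1; β=4, v≡1 (mod 3); (1|3)=+1, (1|3)=+1; sign (−1)^0·+1^4·+1^9 = +1.
(a,b)_29: α=2, u≡25; β=1, v≡11 (mod 29); (25|29)=+1, (11|29)=-1; sign (−1)^0·+1^1·-1^2 = +1.
(a,b)_11: α=3, u≡6; β=1, v≡1 (mod 11); (6|11)=-1, (1|11)=+1; sign (−1)^1·-1^1·+1^3 = +1.
|Ram(-28842, -12122)| = 4, even; anisotropic at {2, 19, 23, ∞}.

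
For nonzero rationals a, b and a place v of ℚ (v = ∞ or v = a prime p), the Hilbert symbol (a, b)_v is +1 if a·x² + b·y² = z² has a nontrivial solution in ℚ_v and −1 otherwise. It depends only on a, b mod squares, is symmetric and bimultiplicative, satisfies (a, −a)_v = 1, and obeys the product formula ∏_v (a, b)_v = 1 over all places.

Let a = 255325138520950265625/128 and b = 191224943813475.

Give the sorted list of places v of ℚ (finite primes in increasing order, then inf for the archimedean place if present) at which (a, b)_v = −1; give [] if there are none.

[2, 13, 19, 29]

Mod squares: a ≡ 730626, b ≡ 19. Check v ∈ {∞, 2, 3, 5, 11, 13, 17, 19, 29}.
v=∞: 730626 > 0 and 19 > 0  ⇒  (a,b)_∞ = +1.
v=11: a=11^2·(≡10), b=11^2·(≡7) mod 11; (10|11)=-1, (7|11)=-1; (−1)^{2·2·5}·(-1)^2·(-1)^2 = +1.
v=13: a=13^3·(≡1), b=13^2·(≡6) mod 13; (1|13)=+1, (6|13)=-1; (−1)^{3·2·6}·(+1)^2·(-1)^3 = -1.
v=19: a=19^1·(≡6), b=19^1·(≡17) mod 19; (6|19)=+1, (17|19)=+1; (−1)^{1·1·9}·(+1)^1·(+1)^1 = -1.
v=5: a=5^6·(≡4), b=5^2·(≡4) mod 5; (4|5)=+1, (4|5)=+1; (−1)^{6·2·2}·(+1)^2·(+1)^6 = +1.
v=17: a=17^3·(≡2), b=17^2·(≡4) mod 17; (2|17)=+1, (4|17)=+1; (−1)^{3·2·8}·(+1)^2·(+1)^3 = +1.
v=3: a=3^3·(≡2), b=3^4·(≡1) mod 3; (2|3)=-1, (1|3)=+1; (−1)^{3·4·1}·(-1)^4·(+1)^3 = +1.
v=2: v_2(a)=-7, v_2(b)=0; units ≡ 1, 3 (mod 8); ε·ε+αω+βω = 0·1+-7·1+0·0 ≡ 1  ⇒  (a,b)_2 = -1.
v=29: a=29^3·(≡24), b=29^2·(≡3) mod 29; (24|29)=+1, (3|29)=-1; (−1)^{3·2·14}·(+1)^2·(-1)^3 = -1.
|Ram(730626, 19)| = 4, even; anisotropic at {2, 13, 19, 29}.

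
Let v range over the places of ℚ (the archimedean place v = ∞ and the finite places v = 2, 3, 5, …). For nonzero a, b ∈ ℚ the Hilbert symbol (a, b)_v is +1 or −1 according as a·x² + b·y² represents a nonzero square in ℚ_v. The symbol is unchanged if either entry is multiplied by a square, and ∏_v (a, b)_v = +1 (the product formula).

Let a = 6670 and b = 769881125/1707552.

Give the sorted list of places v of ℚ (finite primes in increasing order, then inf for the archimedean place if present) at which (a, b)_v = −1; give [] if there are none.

(a, b) ≡ (6670, 64090) mod (ℚ^×)²; places V = {2, 3, 5, 7, 11, 13, 17, 23, 29, 31, ∞}.
(a,b)_2: α=1, β=-5; u≡7, v≡5 (mod 8); ε(u)ε(v)=1·0, αω(v)=1·1, βω(u)=-5·0; sum ≡ 1  ⇒  -1.
(a,b)_13: α=0, u≡1; β=1, v≡4 (mod 13); (1|13)=+1, (4|13)=+1; sign (−1)^0·+1^1·+1^0 = +1.
(a,b)_31: α=0, u≡5; β=2, v≡24 (mod 31); (5|31)=+1, (24|31)=-1; sign (−1)^0·+1^2·-1^0 = +1.
(a,b)_∞: sgn(6670)=+, sgn(64090)=+, so +1.
(a,b)_29: α=1, u≡27; β=1, v≡13 (mod 29); (27|29)=-1, (13|29)=+1; sign (−1)^0·-1^1·+1^1 = -1.
(a,b)_5: α=1, u≡4; β=3, v≡2 (mod 5); (4|5)=+1, (2|5)=-1; sign (−1)^0·+1^3·-1^1 = -1.
(a,b)_11: α=0, u≡4; β=-2, v≡9 (mod 11); (4|11)=+1, (9|11)=+1; sign (−1)^0·+1^-2·+1^0 = +1.
(a,b)_3: α=0, u≡1; β=-2, v≡1 (mod 3); (1|3)=+1, (1|3)=+1; sign (−1)^0·+1^-2·+1^0 = +1.
(a,b)_17: α=0, u≡6; β=1, v≡15 (mod 17); (6|17)=-1, (15|17)=+1; sign (−1)^0·-1^1·+1^0 = -1.
(a,b)_23: α=1, u≡14; β=0, v≡1 (mod 23); (14|23)=-1, (1|23)=+1; sign (−1)^0·-1^0·+1^1 = +1.
(a,b)_7: α=0, u≡6; β=-2, v≡3 (mod 7); (6|7)=-1, (3|7)=-1; sign (−1)^0·-1^-2·-1^0 = +1.
|Ram(6670, 64090)| = 4, even; anisotropic at {2, 5, 17, 29}.

[2, 5, 17, 29]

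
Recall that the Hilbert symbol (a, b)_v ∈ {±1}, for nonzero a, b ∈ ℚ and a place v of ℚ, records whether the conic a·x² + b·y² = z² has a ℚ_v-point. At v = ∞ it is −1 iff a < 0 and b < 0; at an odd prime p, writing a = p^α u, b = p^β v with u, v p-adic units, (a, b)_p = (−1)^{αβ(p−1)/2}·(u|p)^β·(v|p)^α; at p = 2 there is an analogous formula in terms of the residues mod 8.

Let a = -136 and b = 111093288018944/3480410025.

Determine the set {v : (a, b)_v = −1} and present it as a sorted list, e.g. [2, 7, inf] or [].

[]

(a, b) ≡ (-34, 3689) mod (ℚ^×)²; places V = {2, 3, 5, 7, 11, 17, 19, 23, 29, 31, ∞}.
(a,b)_19: α=0, u≡16; β=-2, v≡13 (mod 19); (16|19)=+1, (13|19)=-1; sign (−1)^0·+1^-2·-1^0 = +1.
(a,b)_11: α=0, u≡7; β=2, v≡4 (mod 11); (7|11)=-1, (4|11)=+1; sign (−1)^0·-1^2·+1^0 = +1.
(a,b)_∞: sgn(-34)=−, sgn(3689)=+, so +1.
(a,b)_7: α=0, u≡4; β=1, v≡2 (mod 7); (4|7)=+1, (2|7)=+1; sign (−1)^0·+1^1·+1^0 = +1.
(a,b)_3: α=0, u≡2; β=-6, v≡2 (mod 3); (2|3)=-1, (2|3)=-1; sign (−1)^0·-1^-6·-1^0 = +1.
(a,b)_31: α=0, u≡19; β=1, v≡26 (mod 31); (19|31)=+1, (26|31)=-1; sign (−1)^0·+1^1·-1^0 = +1.
(a,b)_29: α=0, u≡9; β=2, v≡16 (mod 29); (9|29)=+1, (16|29)=+1; sign (−1)^0·+1^2·+1^0 = +1.
(a,b)_5: α=0, u≡4; β=-2, v≡4 (mod 5); (4|5)=+1, (4|5)=+1; sign (−1)^0·+1^-2·+1^0 = +1.
(a,b)_17: α=1, u≡9; β=3, v≡2 (mod 17); (9|17)=+1, (2|17)=+1; sign (−1)^0·+1^3·+1^1 = +1.
(a,b)_23: α=0, u≡2; β=-2, v≡13 (mod 23); (2|23)=+1, (13|23)=+1; sign (−1)^0·+1^-2·+1^0 = +1.
(a,b)_2: α=3, β=10; u≡7, v≡1 (mod 8); ε(u)ε(v)=1·0, αω(v)=3·0, βω(u)=10·0; sum ≡ 0  ⇒  +1.
Every local symbol is +1, so the conic -34·x² + 3689·y² = z² has ℚ_v-points for all v and hence a ℚ-point; (a, b / ℚ) ≅ M_2(ℚ).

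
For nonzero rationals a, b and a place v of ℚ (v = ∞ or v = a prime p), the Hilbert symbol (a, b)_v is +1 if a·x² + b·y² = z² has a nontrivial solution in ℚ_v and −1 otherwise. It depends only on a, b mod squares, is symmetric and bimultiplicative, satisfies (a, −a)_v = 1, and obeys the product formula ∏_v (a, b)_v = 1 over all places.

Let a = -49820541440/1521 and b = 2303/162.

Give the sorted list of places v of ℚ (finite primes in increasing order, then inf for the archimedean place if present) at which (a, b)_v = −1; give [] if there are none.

[2, 37]

Mod squares: a ≡ -539090, b ≡ 94. Check v ∈ {∞, 2, 3, 5, 7, 13, 19, 31, 37, 47}.
v=31: a=31^1·(≡18), b=31^0·(≡19) mod 31; (18|31)=+1, (19|31)=+1; (−1)^{1·0·15}·(+1)^0·(+1)^1 = +1.
v=37: a=37^1·(≡17), b=37^0·(≡35) mod 37; (17|37)=-1, (35|37)=-1; (−1)^{1·0·18}·(-1)^0·(-1)^1 = -1.
v=∞: -539090 < 0 and 94 > 0  ⇒  (a,b)_∞ = +1.
v=47: a=47^1·(≡26), b=47^1·(≡18) mod 47; (26|47)=-1, (18|47)=+1; (−1)^{1·1·23}·(-1)^1·(+1)^1 = +1.
v=13: a=13^-2·(≡5), b=13^0·(≡9) mod 13; (5|13)=-1, (9|13)=+1; (−1)^{-2·0·6}·(-1)^0·(+1)^-2 = +1.
v=19: a=19^2·(≡11), b=19^0·(≡8) mod 19; (11|19)=+1, (8|19)=-1; (−1)^{2·0·9}·(+1)^0·(-1)^2 = +1.
v=7: a=7^0·(≡1), b=7^2·(≡5) mod 7; (1|7)=+1, (5|7)=-1; (−1)^{0·2·3}·(+1)^2·(-1)^0 = +1.
v=3: a=3^-2·(≡1), b=3^-4·(≡1) mod 3; (1|3)=+1, (1|3)=+1; (−1)^{-2·-4·1}·(+1)^-4·(+1)^-2 = +1.
v=2: v_2(a)=9, v_2(b)=-1; units ≡ 7, 7 (mod 8); ε·ε+αω+βω = 1·1+9·0+-1·0 ≡ 1  ⇒  (a,b)_2 = -1.
v=5: a=5^1·(≡2), b=5^0·(≡4) mod 5; (2|5)=-1, (4|5)=+1; (−1)^{1·0·2}·(-1)^0·(+1)^1 = +1.
Ram(-539090, 94) = {2, 37}; no ℚ_2-point on the conic.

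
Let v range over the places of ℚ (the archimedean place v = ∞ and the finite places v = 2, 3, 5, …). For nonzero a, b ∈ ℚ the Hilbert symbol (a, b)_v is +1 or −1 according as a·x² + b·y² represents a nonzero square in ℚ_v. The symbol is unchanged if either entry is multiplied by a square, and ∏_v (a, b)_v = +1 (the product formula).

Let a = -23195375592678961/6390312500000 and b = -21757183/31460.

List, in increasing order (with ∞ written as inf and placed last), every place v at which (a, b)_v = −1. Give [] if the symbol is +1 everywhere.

[5, 7, 13, inf]

Mod squares: a ≡ -2, b ≡ -455. Check v ∈ {∞, 2, 5, 7, 11, 13, 41, 43}.
v=7: a=7^4·(≡3), b=7^1·(≡3) mod 7; (3|7)=-1, (3|7)=-1; (−1)^{4·1·3}·(-1)^1·(-1)^4 = -1.
v=13: a=13^-2·(≡2), b=13^-1·(≡10) mod 13; (2|13)=-1, (10|13)=+1; (−1)^{-2·-1·6}·(-1)^-1·(+1)^-2 = -1.
v=41: a=41^4·(≡5), b=41^2·(≡1) mod 41; (5|41)=+1, (1|41)=+1; (−1)^{4·2·20}·(+1)^2·(+1)^4 = +1.
v=∞: -2 < 0 and -455 < 0  ⇒  (a,b)_∞ = -1.
v=43: a=43^4·(≡4), b=43^2·(≡34) mod 43; (4|43)=+1, (34|43)=-1; (−1)^{4·2·21}·(+1)^2·(-1)^4 = +1.
v=2: v_2(a)=-5, v_2(b)=-2; units ≡ 7, 1 (mod 8); ε·ε+αω+βω = 1·0+-5·0+-2·0 ≡ 0  ⇒  (a,b)_2 = +1.
v=5: a=5^-10·(≡3), b=5^-1·(≡1) mod 5; (3|5)=-1, (1|5)=+1; (−1)^{-10·-1·2}·(-1)^-1·(+1)^-10 = -1.
v=11: a=11^-2·(≡3), b=11^-2·(≡2) mod 11; (3|11)=+1, (2|11)=-1; (−1)^{-2·-2·5}·(+1)^-2·(-1)^-2 = +1.
|Ram(-2, -455)| = 4, even; anisotropic at {5, 7, 13, ∞}.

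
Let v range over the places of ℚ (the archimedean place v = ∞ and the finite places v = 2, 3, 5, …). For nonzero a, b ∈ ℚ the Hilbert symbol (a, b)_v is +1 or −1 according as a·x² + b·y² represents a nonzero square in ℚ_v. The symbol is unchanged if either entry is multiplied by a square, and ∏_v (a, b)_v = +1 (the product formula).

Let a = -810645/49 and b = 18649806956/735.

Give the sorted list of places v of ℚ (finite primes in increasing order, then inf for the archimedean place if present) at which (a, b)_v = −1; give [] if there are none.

(a, b) ≡ (-2805, 1999965) mod (ℚ^×)²; places V = {2, 3, 5, 7, 11, 17, 23, 31, ∞}.
(a,b)_2: α=0, β=2; u≡3, v≡5 (mod 8); ε(u)ε(v)=1·0, αω(v)=0·1, βω(u)=2·1; sum ≡ 0  ⇒  +1.
(a,b)_23: α=0, u≡12; β=1, v≡10 (mod 23); (12|23)=+1, (10|23)=-1; sign (−1)^0·+1^1·-1^0 = +1.
(a,b)_31: α=0, u≡2; β=1, v≡7 (mod 31); (2|31)=+1, (7|31)=+1; sign (−1)^0·+1^1·+1^0 = +1.
(a,b)_∞: sgn(-2805)=−, sgn(1999965)=+, so +1.
(a,b)_17: α=3, u≡6; β=3, v≡12 (mod 17); (6|17)=-1, (12|17)=-1; sign (−1)^0·-1^3·-1^3 = +1.
(a,b)_7: α=-2, u≡4; β=-2, v≡4 (mod 7); (4|7)=+1, (4|7)=+1; sign (−1)^0·+1^-2·+1^-2 = +1.
(a,b)_11: α=1, u≡1; β=3, v≡6 (mod 11); (1|11)=+1, (6|11)=-1; sign (−1)^1·+1^3·-1^1 = +1.
(a,b)_5: α=1, u≡4; β=-1, v≡3 (mod 5); (4|5)=+1, (3|5)=-1; sign (−1)^0·+1^-1·-1^1 = -1.
(a,b)_3: α=1, u≡1; β=-1, v≡1 (mod 3); (1|3)=+1, (1|3)=+1; sign (−1)^1·+1^-1·+1^1 = -1.
|Ram(-2805, 1999965)| = 2, even; anisotropic at {3, 5}.

[3, 5]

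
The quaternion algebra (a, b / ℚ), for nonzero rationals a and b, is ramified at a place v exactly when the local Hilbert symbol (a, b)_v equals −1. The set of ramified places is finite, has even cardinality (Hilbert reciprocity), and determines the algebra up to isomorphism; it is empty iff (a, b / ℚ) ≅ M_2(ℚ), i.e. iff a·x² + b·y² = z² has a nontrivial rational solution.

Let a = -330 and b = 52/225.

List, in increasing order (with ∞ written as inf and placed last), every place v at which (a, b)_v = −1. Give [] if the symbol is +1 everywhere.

[2, 5, 11, 13]

Mod squares: a ≡ -330, b ≡ 13. Check v ∈ {∞, 2, 3, 5, 11, 13}.
v=11: a=11^1·(≡3), b=11^0·(≡6) mod 11; (3|11)=+1, (6|11)=-1; (−1)^{1·0·5}·(+1)^0·(-1)^1 = -1.
v=3: a=3^1·(≡1), b=3^-2·(≡1) mod 3; (1|3)=+1, (1|3)=+1; (−1)^{1·-2·1}·(+1)^-2·(+1)^1 = +1.
v=5: a=5^1·(≡4), b=5^-2·(≡3) mod 5; (4|5)=+1, (3|5)=-1; (−1)^{1·-2·2}·(+1)^-2·(-1)^1 = -1.
v=13: a=13^0·(≡8), b=13^1·(≡1) mod 13; (8|13)=-1, (1|13)=+1; (−1)^{0·1·6}·(-1)^1·(+1)^0 = -1.
v=∞: -330 < 0 and 13 > 0  ⇒  (a,b)_∞ = +1.
v=2: v_2(a)=1, v_2(b)=2; units ≡ 3, 5 (mod 8); ε·ε+αω+βω = 1·0+1·1+2·1 ≡ 1  ⇒  (a,b)_2 = -1.
Ram(-330, 13) = {2, 5, 11, 13}; no ℚ_2-point on the conic.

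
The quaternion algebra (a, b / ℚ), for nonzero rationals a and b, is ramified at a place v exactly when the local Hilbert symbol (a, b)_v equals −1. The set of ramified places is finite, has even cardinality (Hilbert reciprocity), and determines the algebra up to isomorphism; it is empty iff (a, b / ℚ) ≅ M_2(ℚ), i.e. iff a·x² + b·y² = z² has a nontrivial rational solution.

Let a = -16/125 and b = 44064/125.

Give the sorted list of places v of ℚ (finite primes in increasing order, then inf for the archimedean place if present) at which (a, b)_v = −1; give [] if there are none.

[2, 17]

Mod squares: a ≡ -5, b ≡ 170. Check v ∈ {∞, 2, 3, 5, 17}.
v=2: v_2(a)=4, v_2(b)=5; units ≡ 3, 5 (mod 8); ε·ε+αω+βω = 1·0+4·1+5·1 ≡ 1  ⇒  (a,b)_2 = -1.
v=5: a=5^-3·(≡4), b=5^-3·(≡4) mod 5; (4|5)=+1, (4|5)=+1; (−1)^{-3·-3·2}·(+1)^-3·(+1)^-3 = +1.
v=∞: -5 < 0 and 170 > 0  ⇒  (a,b)_∞ = +1.
v=17: a=17^0·(≡3), b=17^1·(≡7) mod 17; (3|17)=-1, (7|17)=-1; (−1)^{0·1·8}·(-1)^1·(-1)^0 = -1.
v=3: a=3^0·(≡1), b=3^4·(≡2) mod 3; (1|3)=+1, (2|3)=-1; (−1)^{0·4·1}·(+1)^4·(-1)^0 = +1.
Ram(-5, 170) = {2, 17}; no ℚ_2-point on the conic.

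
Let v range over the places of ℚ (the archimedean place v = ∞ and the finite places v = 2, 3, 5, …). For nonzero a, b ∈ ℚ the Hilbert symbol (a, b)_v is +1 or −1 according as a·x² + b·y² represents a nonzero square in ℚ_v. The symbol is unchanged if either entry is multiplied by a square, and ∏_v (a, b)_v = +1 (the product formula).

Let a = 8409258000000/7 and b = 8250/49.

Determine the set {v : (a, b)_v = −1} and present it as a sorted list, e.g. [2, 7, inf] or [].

[11, 13]

Mod squares: a ≡ 6006, b ≡ 330. Check v ∈ {∞, 2, 3, 5, 7, 11, 13}.
v=5: a=5^6·(≡1), b=5^3·(≡4) mod 5; (1|5)=+1, (4|5)=+1; (−1)^{6·3·2}·(+1)^3·(+1)^6 = +1.
v=3: a=3^5·(≡1), b=3^1·(≡2) mod 3; (1|3)=+1, (2|3)=-1; (−1)^{5·1·1}·(+1)^1·(-1)^5 = +1.
v=2: v_2(a)=7, v_2(b)=1; units ≡ 3, 5 (mod 8); ε·ε+αω+βω = 1·0+7·1+1·1 ≡ 0  ⇒  (a,b)_2 = +1.
v=7: a=7^-1·(≡4), b=7^-2·(≡4) mod 7; (4|7)=+1, (4|7)=+1; (−1)^{-1·-2·3}·(+1)^-2·(+1)^-1 = +1.
v=11: a=11^3·(≡10), b=11^1·(≡7) mod 11; (10|11)=-1, (7|11)=-1; (−1)^{3·1·5}·(-1)^1·(-1)^3 = -1.
v=∞: 6006 > 0 and 330 > 0  ⇒  (a,b)_∞ = +1.
v=13: a=13^1·(≡11), b=13^0·(≡6) mod 13; (11|13)=-1, (6|13)=-1; (−1)^{1·0·6}·(-1)^0·(-1)^1 = -1.
|Ram(6006, 330)| = 2, even; anisotropic at {11, 13}.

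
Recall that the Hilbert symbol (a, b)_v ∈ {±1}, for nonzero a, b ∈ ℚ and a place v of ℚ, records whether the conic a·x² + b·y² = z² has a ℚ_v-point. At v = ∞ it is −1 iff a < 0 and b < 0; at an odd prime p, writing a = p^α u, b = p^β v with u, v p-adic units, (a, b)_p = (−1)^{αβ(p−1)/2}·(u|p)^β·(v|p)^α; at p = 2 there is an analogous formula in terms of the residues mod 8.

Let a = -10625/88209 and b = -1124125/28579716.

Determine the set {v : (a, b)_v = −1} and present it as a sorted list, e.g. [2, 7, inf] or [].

[2, 5, 17, inf]

(a, b) ≡ (-17, -85) mod (ℚ^×)²; places V = {2, 3, 5, 11, 17, 23, ∞}.
(a,b)_3: α=-6, u≡1; β=-10, v≡2 (mod 3); (1|3)=+1, (2|3)=-1; sign (−1)^0·+1^-10·-1^-6 = +1.
(a,b)_17: α=1, u≡16; β=1, v≡3 (mod 17); (16|17)=+1, (3|17)=-1; sign (−1)^0·+1^1·-1^1 = -1.
(a,b)_23: α=0, u≡6; β=2, v≡19 (mod 23); (6|23)=+1, (19|23)=-1; sign (−1)^0·+1^2·-1^0 = +1.
(a,b)_5: α=4, u≡2; β=3, v≡2 (mod 5); (2|5)=-1, (2|5)=-1; sign (−1)^0·-1^3·-1^4 = -1.
(a,b)_2: α=0, β=-2; u≡7, v≡3 (mod 8); ε(u)ε(v)=1·1, αω(v)=0·1, βω(u)=-2·0; sum ≡ 1  ⇒  -1.
(a,b)_∞: sgn(-17)=−, sgn(-85)=−, so -1.
(a,b)_11: α=-2, u≡4; β=-2, v≡5 (mod 11); (4|11)=+1, (5|11)=+1; sign (−1)^0·+1^-2·+1^-2 = +1.
(-17, -85 / ℚ) ramifies at {2, 5, 17, ∞}: a division algebra.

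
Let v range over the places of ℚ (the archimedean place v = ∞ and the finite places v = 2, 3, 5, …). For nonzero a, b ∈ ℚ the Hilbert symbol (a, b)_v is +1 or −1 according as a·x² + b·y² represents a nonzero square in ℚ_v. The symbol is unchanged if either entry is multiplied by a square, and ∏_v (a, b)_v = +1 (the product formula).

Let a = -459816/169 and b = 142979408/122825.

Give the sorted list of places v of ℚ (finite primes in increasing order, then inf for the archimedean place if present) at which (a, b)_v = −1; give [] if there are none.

(a, b) ≡ (-2346, 7429) mod (ℚ^×)²; places V = {2, 3, 5, 7, 11, 13, 17, 19, 23, ∞}.
(a,b)_7: α=2, u≡3; β=0, v≡4 (mod 7); (3|7)=-1, (4|7)=+1; sign (−1)^0·-1^0·+1^2 = +1.
(a,b)_17: α=1, u≡1; β=-3, v≡3 (mod 17); (1|17)=+1, (3|17)=-1; sign (−1)^0·+1^-3·-1^1 = -1.
(a,b)_23: α=1, u≡8; β=1, v≡2 (mod 23); (8|23)=+1, (2|23)=+1; sign (−1)^1·+1^1·+1^1 = -1.
(a,b)_2: α=3, β=4; u≡3, v≡5 (mod 8); ε(u)ε(v)=1·0, αω(v)=3·1, βω(u)=4·1; sum ≡ 1  ⇒  -1.
(a,b)_5: α=0, u≡1; β=-2, v≡1 (mod 5); (1|5)=+1, (1|5)=+1; sign (−1)^0·+1^-2·+1^0 = +1.
(a,b)_13: α=-2, u≡7; β=2, v≡5 (mod 13); (7|13)=-1, (5|13)=-1; sign (−1)^0·-1^2·-1^-2 = +1.
(a,b)_11: α=0, u≡7; β=2, v≡5 (mod 11); (7|11)=-1, (5|11)=+1; sign (−1)^0·-1^2·+1^0 = +1.
(a,b)_3: α=1, u≡1; β=0, v≡1 (mod 3); (1|3)=+1, (1|3)=+1; sign (−1)^0·+1^0·+1^1 = +1.
(a,b)_19: α=0, u≡8; β=1, v≡6 (mod 19); (8|19)=-1, (6|19)=+1; sign (−1)^0·-1^1·+1^0 = -1.
(a,b)_∞: sgn(-2346)=−, sgn(7429)=+, so +1.
|Ram(-2346, 7429)| = 4, even; anisotropic at {2, 17, 19, 23}.

[2, 17, 19, 23]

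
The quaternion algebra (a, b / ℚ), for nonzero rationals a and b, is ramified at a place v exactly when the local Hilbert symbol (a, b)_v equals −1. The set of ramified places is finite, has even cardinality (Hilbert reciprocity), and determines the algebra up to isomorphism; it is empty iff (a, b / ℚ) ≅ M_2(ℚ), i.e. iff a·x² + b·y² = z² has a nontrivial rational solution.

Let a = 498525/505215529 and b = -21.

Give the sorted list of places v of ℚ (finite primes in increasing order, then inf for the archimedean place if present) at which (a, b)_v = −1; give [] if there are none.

[3, 7]

(a, b) ≡ (69, -21) mod (ℚ^×)²; places V = {2, 3, 5, 7, 13, 17, 19, 23, ∞}.
(a,b)_7: α=-2, u≡5; β=1, v≡4 (mod 7); (5|7)=-1, (4|7)=+1; sign (−1)^0·-1^1·+1^-2 = -1.
(a,b)_19: α=-2, u≡10; β=0, v≡17 (mod 19); (10|19)=-1, (17|19)=+1; sign (−1)^0·-1^0·+1^-2 = +1.
(a,b)_3: α=1, u≡2; β=1, v≡2 (mod 3); (2|3)=-1, (2|3)=-1; sign (−1)^1·-1^1·-1^1 = -1.
(a,b)_17: α=2, u≡16; β=0, v≡13 (mod 17); (16|17)=+1, (13|17)=+1; sign (−1)^0·+1^0·+1^2 = +1.
(a,b)_5: α=2, u≡4; β=0, v≡4 (mod 5); (4|5)=+1, (4|5)=+1; sign (−1)^0·+1^0·+1^2 = +1.
(a,b)_∞: sgn(69)=+, sgn(-21)=−, so +1.
(a,b)_23: α=1, u≡6; β=0, v≡2 (mod 23); (6|23)=+1, (2|23)=+1; sign (−1)^0·+1^0·+1^1 = +1.
(a,b)_2: α=0, β=0; u≡5, v≡3 (mod 8); ε(u)ε(v)=0·1, αω(v)=0·1, βω(u)=0·1; sum ≡ 0  ⇒  +1.
(a,b)_13: α=-4, u≡3; β=0, v≡5 (mod 13); (3|13)=+1, (5|13)=-1; sign (−1)^0·+1^0·-1^-4 = +1.
(69, -21 / ℚ) ramifies at {3, 7}: a division algebra.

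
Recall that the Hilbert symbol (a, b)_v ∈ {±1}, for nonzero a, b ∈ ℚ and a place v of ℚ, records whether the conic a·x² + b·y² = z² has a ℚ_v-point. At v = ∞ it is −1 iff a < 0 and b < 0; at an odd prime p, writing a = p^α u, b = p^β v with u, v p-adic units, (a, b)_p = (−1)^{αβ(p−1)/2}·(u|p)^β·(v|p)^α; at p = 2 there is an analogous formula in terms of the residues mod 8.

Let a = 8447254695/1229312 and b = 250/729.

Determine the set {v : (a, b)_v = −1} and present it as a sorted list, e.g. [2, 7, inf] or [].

[2, 11]

(a, b) ≡ (110, 10) mod (ℚ^×)²; places V = {2, 3, 5, 7, 11, 17, ∞}.
(a,b)_17: α=2, u≡2; β=0, v≡11 (mod 17); (2|17)=+1, (11|17)=-1; sign (−1)^0·+1^0·-1^2 = +1.
(a,b)_5: α=1, u≡2; β=3, v≡3 (mod 5); (2|5)=-1, (3|5)=-1; sign (−1)^0·-1^3·-1^1 = +1.
(a,b)_7: α=-4, u≡5; β=0, v≡5 (mod 7); (5|7)=-1, (5|7)=-1; sign (−1)^0·-1^0·-1^-4 = +1.
(a,b)_11: α=1, u≡2; β=0, v≡10 (mod 11); (2|11)=-1, (10|11)=-1; sign (−1)^0·-1^0·-1^1 = -1.
(a,b)_2: α=-9, β=1; u≡7, v≡5 (mod 8); ε(u)ε(v)=1·0, αω(v)=-9·1, βω(u)=1·0; sum ≡ 1  ⇒  -1.
(a,b)_3: α=12, u≡2; β=-6, v≡1 (mod 3); (2|3)=-1, (1|3)=+1; sign (−1)^0·-1^-6·+1^12 = +1.
(a,b)_∞: sgn(110)=+, sgn(10)=+, so +1.
Ram(110, 10) = {2, 11}; no ℚ_2-point on the conic.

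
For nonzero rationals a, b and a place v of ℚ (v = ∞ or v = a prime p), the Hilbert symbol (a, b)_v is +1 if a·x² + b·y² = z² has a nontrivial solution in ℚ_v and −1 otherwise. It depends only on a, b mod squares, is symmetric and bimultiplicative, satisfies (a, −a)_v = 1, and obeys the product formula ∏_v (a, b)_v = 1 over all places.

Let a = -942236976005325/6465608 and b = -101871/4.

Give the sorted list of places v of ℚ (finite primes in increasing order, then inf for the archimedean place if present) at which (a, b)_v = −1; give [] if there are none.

[11, inf]

Mod squares: a ≡ -26, b ≡ -231. Check v ∈ {∞, 2, 3, 5, 7, 11, 13, 29, 31}.
v=∞: -26 < 0 and -231 < 0  ⇒  (a,b)_∞ = -1.
v=31: a=31^-2·(≡28), b=31^0·(≡22) mod 31; (28|31)=+1, (22|31)=-1; (−1)^{-2·0·15}·(+1)^0·(-1)^-2 = +1.
v=2: v_2(a)=-3, v_2(b)=-2; units ≡ 3, 1 (mod 8); ε·ε+αω+βω = 1·0+-3·0+-2·1 ≡ 0  ⇒  (a,b)_2 = +1.
v=7: a=7^4·(≡2), b=7^3·(≡1) mod 7; (2|7)=+1, (1|7)=+1; (−1)^{4·3·3}·(+1)^3·(+1)^4 = +1.
v=3: a=3^10·(≡1), b=3^3·(≡1) mod 3; (1|3)=+1, (1|3)=+1; (−1)^{10·3·1}·(+1)^3·(+1)^10 = +1.
v=13: a=13^3·(≡5), b=13^0·(≡9) mod 13; (5|13)=-1, (9|13)=+1; (−1)^{3·0·6}·(-1)^0·(+1)^3 = +1.
v=11: a=11^2·(≡10), b=11^1·(≡3) mod 11; (10|11)=-1, (3|11)=+1; (−1)^{2·1·5}·(-1)^1·(+1)^2 = -1.
v=5: a=5^2·(≡4), b=5^0·(≡1) mod 5; (4|5)=+1, (1|5)=+1; (−1)^{2·0·2}·(+1)^0·(+1)^2 = +1.
v=29: a=29^-2·(≡8), b=29^0·(≡16) mod 29; (8|29)=-1, (16|29)=+1; (−1)^{-2·0·14}·(-1)^0·(+1)^-2 = +1.
Ram(-26, -231) = {11, ∞}; no ℚ_11-point on the conic.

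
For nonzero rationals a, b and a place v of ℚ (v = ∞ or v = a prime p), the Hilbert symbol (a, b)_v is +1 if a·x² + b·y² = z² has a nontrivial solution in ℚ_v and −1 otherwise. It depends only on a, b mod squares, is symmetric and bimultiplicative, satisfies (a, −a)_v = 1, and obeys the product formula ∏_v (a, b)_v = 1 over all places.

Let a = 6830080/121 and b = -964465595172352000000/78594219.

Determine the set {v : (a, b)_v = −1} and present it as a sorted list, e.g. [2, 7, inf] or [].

Mod squares: a ≡ 6670, b ≡ -6578. Check v ∈ {∞, 2, 3, 5, 7, 11, 13, 17, 23, 29}.
v=11: a=11^-2·(≡4), b=11^-3·(≡2) mod 11; (4|11)=+1, (2|11)=-1; (−1)^{-2·-3·5}·(+1)^-3·(-1)^-2 = +1.
v=2: v_2(a)=11, v_2(b)=15; units ≡ 7, 7 (mod 8); ε·ε+αω+βω = 1·1+11·0+15·0 ≡ 1  ⇒  (a,b)_2 = -1.
v=3: a=3^0·(≡1), b=3^-10·(≡1) mod 3; (1|3)=+1, (1|3)=+1; (−1)^{0·-10·1}·(+1)^-10·(+1)^0 = +1.
v=7: a=7^0·(≡6), b=7^2·(≡4) mod 7; (6|7)=-1, (4|7)=+1; (−1)^{0·2·3}·(-1)^2·(+1)^0 = +1.
v=17: a=17^0·(≡12), b=17^2·(≡8) mod 17; (12|17)=-1, (8|17)=+1; (−1)^{0·2·8}·(-1)^2·(+1)^0 = +1.
v=5: a=5^1·(≡1), b=5^6·(≡3) mod 5; (1|5)=+1, (3|5)=-1; (−1)^{1·6·2}·(+1)^6·(-1)^1 = -1.
v=∞: 6670 > 0 and -6578 < 0  ⇒  (a,b)_∞ = +1.
v=23: a=23^1·(≡5), b=23^3·(≡8) mod 23; (5|23)=-1, (8|23)=+1; (−1)^{1·3·11}·(-1)^3·(+1)^1 = +1.
v=13: a=13^0·(≡9), b=13^1·(≡12) mod 13; (9|13)=+1, (12|13)=+1; (−1)^{0·1·6}·(+1)^1·(+1)^0 = +1.
v=29: a=29^1·(≡8), b=29^2·(≡7) mod 29; (8|29)=-1, (7|29)=+1; (−1)^{1·2·14}·(-1)^2·(+1)^1 = +1.
(6670, -6578 / ℚ) ramifies at {2, 5}: a division algebra.

[2, 5]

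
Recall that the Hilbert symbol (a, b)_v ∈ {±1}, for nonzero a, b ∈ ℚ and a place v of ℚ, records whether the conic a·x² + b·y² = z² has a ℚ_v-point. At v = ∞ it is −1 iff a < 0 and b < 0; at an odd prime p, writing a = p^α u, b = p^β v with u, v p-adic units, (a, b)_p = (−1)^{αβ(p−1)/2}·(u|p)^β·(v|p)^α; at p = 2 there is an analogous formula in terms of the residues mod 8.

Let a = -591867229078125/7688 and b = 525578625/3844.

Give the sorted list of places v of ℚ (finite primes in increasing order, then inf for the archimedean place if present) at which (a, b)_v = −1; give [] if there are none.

[3, 5, 7, 11]

Mod squares: a ≡ -42, b ≡ 2145. Check v ∈ {∞, 2, 3, 5, 7, 11, 13, 31}.
v=11: a=11^4·(≡6), b=11^3·(≡6) mod 11; (6|11)=-1, (6|11)=-1; (−1)^{4·3·5}·(-1)^3·(-1)^4 = -1.
v=5: a=5^6·(≡3), b=5^3·(≡1) mod 5; (3|5)=-1, (1|5)=+1; (−1)^{6·3·2}·(-1)^3·(+1)^6 = -1.
v=2: v_2(a)=-3, v_2(b)=-2; units ≡ 3, 1 (mod 8); ε·ε+αω+βω = 1·0+-3·0+-2·1 ≡ 0  ⇒  (a,b)_2 = +1.
v=∞: -42 < 0 and 2145 > 0  ⇒  (a,b)_∞ = +1.
v=7: a=7^1·(≡1), b=7^0·(≡5) mod 7; (1|7)=+1, (5|7)=-1; (−1)^{1·0·3}·(+1)^0·(-1)^1 = -1.
v=13: a=13^2·(≡10), b=13^1·(≡1) mod 13; (10|13)=+1, (1|13)=+1; (−1)^{2·1·6}·(+1)^1·(+1)^2 = +1.
v=3: a=3^7·(≡1), b=3^5·(≡1) mod 3; (1|3)=+1, (1|3)=+1; (−1)^{7·5·1}·(+1)^5·(+1)^7 = -1.
v=31: a=31^-2·(≡9), b=31^-2·(≡17) mod 31; (9|31)=+1, (17|31)=-1; (−1)^{-2·-2·15}·(+1)^-2·(-1)^-2 = +1.
Ram(-42, 2145) = {3, 5, 7, 11}; no ℚ_3-point on the conic.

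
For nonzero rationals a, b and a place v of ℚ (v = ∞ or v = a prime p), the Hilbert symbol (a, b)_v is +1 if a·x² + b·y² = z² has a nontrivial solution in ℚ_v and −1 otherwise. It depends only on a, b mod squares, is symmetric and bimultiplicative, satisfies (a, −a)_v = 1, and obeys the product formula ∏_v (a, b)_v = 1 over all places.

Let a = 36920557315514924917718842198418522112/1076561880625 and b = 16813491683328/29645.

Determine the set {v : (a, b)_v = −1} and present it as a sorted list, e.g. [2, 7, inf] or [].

[2, 5, 19, 37]

(a, b) ≡ (28505947, 142529735) mod (ℚ^×)²; places V = {2, 3, 5, 7, 11, 19, 23, 37, 41, 43, ∞}.
(a,b)_7: α=-6, u≡2; β=-2, v≡6 (mod 7); (2|7)=+1, (6|7)=-1; sign (−1)^0·+1^-2·-1^-6 = +1.
(a,b)_43: α=3, u≡16; β=1, v≡39 (mod 43); (16|43)=+1, (39|43)=-1; sign (−1)^1·+1^1·-1^3 = +1.
(a,b)_19: α=7, u≡4; β=1, v≡11 (mod 19); (4|19)=+1, (11|19)=+1; sign (−1)^1·+1^1·+1^7 = -1.
(a,b)_11: α=-4, u≡10; β=-2, v≡7 (mod 11); (10|11)=-1, (7|11)=-1; sign (−1)^0·-1^-2·-1^-4 = +1.
(a,b)_41: α=3, u≡27; β=1, v≡11 (mod 41); (27|41)=-1, (11|41)=-1; sign (−1)^0·-1^1·-1^3 = +1.
(a,b)_37: α=3, u≡31; β=1, v≡1 (mod 37); (31|37)=-1, (1|37)=+1; sign (−1)^0·-1^1·+1^3 = -1.
(a,b)_3: α=6, u≡1; β=2, v≡2 (mod 3); (1|3)=+1, (2|3)=-1; sign (−1)^0·+1^2·-1^6 = +1.
(a,b)_5: α=-4, u≡3; β=-1, v≡2 (mod 5); (3|5)=-1, (2|5)=-1; sign (−1)^0·-1^-1·-1^-4 = -1.
(a,b)_23: α=3, u≡22; β=1, v≡3 (mod 23); (22|23)=-1, (3|23)=+1; sign (−1)^1·-1^1·+1^3 = +1.
(a,b)_∞: sgn(28505947)=+, sgn(142529735)=+, so +1.
(a,b)_2: α=24, β=16; u≡3, v≡7 (mod 8); ε(u)ε(v)=1·1, αω(v)=24·0, βω(u)=16·1; sum ≡ 1  ⇒  -1.
Ram(28505947, 142529735) = {2, 5, 19, 37}; no ℚ_2-point on the conic.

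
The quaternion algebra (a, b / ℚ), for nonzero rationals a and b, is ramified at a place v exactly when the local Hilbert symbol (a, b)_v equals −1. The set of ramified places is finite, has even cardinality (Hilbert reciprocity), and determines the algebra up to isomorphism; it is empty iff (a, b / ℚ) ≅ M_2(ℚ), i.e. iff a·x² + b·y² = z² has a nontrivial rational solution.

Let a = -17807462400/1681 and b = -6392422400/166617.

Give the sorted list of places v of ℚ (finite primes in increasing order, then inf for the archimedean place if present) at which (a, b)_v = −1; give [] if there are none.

[3, 7, 13, inf]

Mod squares: a ≡ -21, b ≡ -442. Check v ∈ {∞, 2, 3, 5, 7, 11, 13, 17, 41}.
v=11: a=11^0·(≡1), b=11^-2·(≡5) mod 11; (1|11)=+1, (5|11)=+1; (−1)^{0·-2·5}·(+1)^-2·(+1)^0 = +1.
v=2: v_2(a)=12, v_2(b)=13; units ≡ 3, 3 (mod 8); ε·ε+αω+βω = 1·1+12·1+13·1 ≡ 0  ⇒  (a,b)_2 = +1.
v=3: a=3^1·(≡2), b=3^-4·(≡2) mod 3; (2|3)=-1, (2|3)=-1; (−1)^{1·-4·1}·(-1)^-4·(-1)^1 = -1.
v=13: a=13^2·(≡7), b=13^1·(≡2) mod 13; (7|13)=-1, (2|13)=-1; (−1)^{2·1·6}·(-1)^1·(-1)^2 = -1.
v=7: a=7^3·(≡2), b=7^4·(≡5) mod 7; (2|7)=+1, (5|7)=-1; (−1)^{3·4·3}·(+1)^4·(-1)^3 = -1.
v=41: a=41^-2·(≡32), b=41^0·(≡32) mod 41; (32|41)=+1, (32|41)=+1; (−1)^{-2·0·20}·(+1)^0·(+1)^-2 = +1.
v=∞: -21 < 0 and -442 < 0  ⇒  (a,b)_∞ = -1.
v=17: a=17^0·(≡2), b=17^-1·(≡15) mod 17; (2|17)=+1, (15|17)=+1; (−1)^{0·-1·8}·(+1)^-1·(+1)^0 = +1.
v=5: a=5^2·(≡4), b=5^2·(≡2) mod 5; (4|5)=+1, (2|5)=-1; (−1)^{2·2·2}·(+1)^2·(-1)^2 = +1.
|Ram(-21, -442)| = 4, even; anisotropic at {3, 7, 13, ∞}.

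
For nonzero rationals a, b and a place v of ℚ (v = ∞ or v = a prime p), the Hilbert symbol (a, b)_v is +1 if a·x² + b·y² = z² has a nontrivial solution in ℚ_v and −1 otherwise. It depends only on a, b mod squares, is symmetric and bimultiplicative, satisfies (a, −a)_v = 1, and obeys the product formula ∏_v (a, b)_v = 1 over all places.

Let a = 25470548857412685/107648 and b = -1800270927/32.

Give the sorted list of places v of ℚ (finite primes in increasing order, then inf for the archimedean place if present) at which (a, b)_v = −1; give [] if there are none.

Mod squares: a ≡ 81770, b ≡ -907166. Check v ∈ {∞, 2, 3, 5, 7, 13, 17, 23, 29, 31, 37, 41}.
v=37: a=37^1·(≡33), b=37^1·(≡24) mod 37; (33|37)=+1, (24|37)=-1; (−1)^{1·1·18}·(+1)^1·(-1)^1 = -1.
v=17: a=17^1·(≡8), b=17^0·(≡7) mod 17; (8|17)=+1, (7|17)=-1; (−1)^{1·0·8}·(+1)^0·(-1)^1 = -1.
v=7: a=7^0·(≡6), b=7^2·(≡3) mod 7; (6|7)=-1, (3|7)=-1; (−1)^{0·2·3}·(-1)^2·(-1)^0 = +1.
v=3: a=3^6·(≡2), b=3^4·(≡1) mod 3; (2|3)=-1, (1|3)=+1; (−1)^{6·4·1}·(-1)^4·(+1)^6 = +1.
v=13: a=13^1·(≡11), b=13^1·(≡5) mod 13; (11|13)=-1, (5|13)=-1; (−1)^{1·1·6}·(-1)^1·(-1)^1 = +1.
v=29: a=29^-2·(≡8), b=29^0·(≡21) mod 29; (8|29)=-1, (21|29)=-1; (−1)^{-2·0·14}·(-1)^0·(-1)^-2 = +1.
v=31: a=31^2·(≡6), b=31^0·(≡9) mod 31; (6|31)=-1, (9|31)=+1; (−1)^{2·0·15}·(-1)^0·(+1)^2 = +1.
v=2: v_2(a)=-7, v_2(b)=-5; units ≡ 5, 1 (mod 8); ε·ε+αω+βω = 0·0+-7·0+-5·1 ≡ 1  ⇒  (a,b)_2 = -1.
v=∞: 81770 > 0 and -907166 < 0  ⇒  (a,b)_∞ = +1.
v=41: a=41^2·(≡40), b=41^1·(≡29) mod 41; (40|41)=+1, (29|41)=-1; (−1)^{2·1·20}·(+1)^1·(-1)^2 = +1.
v=5: a=5^1·(≡4), b=5^0·(≡4) mod 5; (4|5)=+1, (4|5)=+1; (−1)^{1·0·2}·(+1)^0·(+1)^1 = +1.
v=23: a=23^2·(≡19), b=23^1·(≡6) mod 23; (19|23)=-1, (6|23)=+1; (−1)^{2·1·11}·(-1)^1·(+1)^2 = -1.
(81770, -907166 / ℚ) ramifies at {2, 17, 23, 37}: a division algebra.

[2, 17, 23, 37]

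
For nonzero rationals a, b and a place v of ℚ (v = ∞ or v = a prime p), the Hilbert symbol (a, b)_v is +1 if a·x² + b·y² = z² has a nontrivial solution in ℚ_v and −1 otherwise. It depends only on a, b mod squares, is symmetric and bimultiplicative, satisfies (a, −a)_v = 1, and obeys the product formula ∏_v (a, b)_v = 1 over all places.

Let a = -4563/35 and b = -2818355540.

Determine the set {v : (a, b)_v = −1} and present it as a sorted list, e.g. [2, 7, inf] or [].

(a, b) ≡ (-105, -85085) mod (ℚ^×)²; places V = {2, 3, 5, 7, 11, 13, 17, ∞}.
(a,b)_2: α=0, β=2; u≡7, v≡3 (mod 8); ε(u)ε(v)=1·1, αω(v)=0·1, βω(u)=2·0; sum ≡ 1  ⇒  -1.
(a,b)_13: α=2, u≡10; β=3, v≡7 (mod 13); (10|13)=+1, (7|13)=-1; sign (−1)^0·+1^3·-1^2 = +1.
(a,b)_7: α=-1, u≡3; β=3, v≡2 (mod 7); (3|7)=-1, (2|7)=+1; sign (−1)^1·-1^3·+1^-1 = +1.
(a,b)_17: α=0, u≡10; β=1, v≡12 (mod 17); (10|17)=-1, (12|17)=-1; sign (−1)^0·-1^1·-1^0 = -1.
(a,b)_3: α=3, u≡1; β=0, v≡1 (mod 3); (1|3)=+1, (1|3)=+1; sign (−1)^0·+1^0·+1^3 = +1.
(a,b)_5: α=-1, u≡1; β=1, v≡2 (mod 5); (1|5)=+1, (2|5)=-1; sign (−1)^0·+1^1·-1^-1 = -1.
(a,b)_11: α=0, u≡1; β=1, v≡5 (mod 11); (1|11)=+1, (5|11)=+1; sign (−1)^0·+1^1·+1^0 = +1.
(a,b)_∞: sgn(-105)=−, sgn(-85085)=−, so -1.
Ram(-105, -85085) = {2, 5, 17, ∞}; no ℚ_2-point on the conic.

[2, 5, 17, inf]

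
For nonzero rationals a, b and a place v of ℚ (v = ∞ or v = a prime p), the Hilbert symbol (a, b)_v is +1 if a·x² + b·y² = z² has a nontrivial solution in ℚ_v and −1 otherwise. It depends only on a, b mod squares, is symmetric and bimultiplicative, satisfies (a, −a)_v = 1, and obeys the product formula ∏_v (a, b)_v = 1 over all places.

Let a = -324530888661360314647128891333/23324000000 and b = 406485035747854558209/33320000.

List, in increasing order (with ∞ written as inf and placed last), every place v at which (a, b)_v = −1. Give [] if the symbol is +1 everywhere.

[7, 11]

Mod squares: a ≡ -323323, b ≡ 17. Check v ∈ {∞, 2, 3, 5, 7, 11, 13, 17, 19, 29}.
v=29: a=29^4·(≡2), b=29^2·(≡12) mod 29; (2|29)=-1, (12|29)=-1; (−1)^{4·2·14}·(-1)^2·(-1)^4 = +1.
v=3: a=3^28·(≡2), b=3^18·(≡2) mod 3; (2|3)=-1, (2|3)=-1; (−1)^{28·18·1}·(-1)^18·(-1)^28 = +1.
v=19: a=19^3·(≡1), b=19^2·(≡16) mod 19; (1|19)=+1, (16|19)=+1; (−1)^{3·2·9}·(+1)^2·(+1)^3 = +1.
v=5: a=5^-6·(≡2), b=5^-4·(≡2) mod 5; (2|5)=-1, (2|5)=-1; (−1)^{-6·-4·2}·(-1)^-4·(-1)^-6 = +1.
v=2: v_2(a)=-8, v_2(b)=-6; units ≡ 5, 1 (mod 8); ε·ε+αω+βω = 0·0+-8·0+-6·1 ≡ 0  ⇒  (a,b)_2 = +1.
v=7: a=7^-3·(≡2), b=7^-2·(≡6) mod 7; (2|7)=+1, (6|7)=-1; (−1)^{-3·-2·3}·(+1)^-2·(-1)^-3 = -1.
v=11: a=11^3·(≡7), b=11^2·(≡8) mod 11; (7|11)=-1, (8|11)=-1; (−1)^{3·2·5}·(-1)^2·(-1)^3 = -1.
v=13: a=13^3·(≡2), b=13^4·(≡4) mod 13; (2|13)=-1, (4|13)=+1; (−1)^{3·4·6}·(-1)^4·(+1)^3 = +1.
v=17: a=17^-1·(≡13), b=17^-1·(≡16) mod 17; (13|17)=+1, (16|17)=+1; (−1)^{-1·-1·8}·(+1)^-1·(+1)^-1 = +1.
v=∞: -323323 < 0 and 17 > 0  ⇒  (a,b)_∞ = +1.
Ram(-323323, 17) = {7, 11}; no ℚ_7-point on the conic.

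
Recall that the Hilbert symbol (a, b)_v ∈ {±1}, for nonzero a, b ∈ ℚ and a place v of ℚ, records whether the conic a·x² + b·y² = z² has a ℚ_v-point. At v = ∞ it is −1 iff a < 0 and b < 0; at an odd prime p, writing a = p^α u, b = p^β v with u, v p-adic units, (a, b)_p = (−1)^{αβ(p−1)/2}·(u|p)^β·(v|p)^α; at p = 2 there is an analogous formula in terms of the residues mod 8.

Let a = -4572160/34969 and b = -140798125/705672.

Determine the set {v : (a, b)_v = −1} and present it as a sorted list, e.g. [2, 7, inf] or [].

[2, 19, 31, 43, 47, inf]

(a, b) ≡ (-4465, -2666) mod (ℚ^×)²; places V = {2, 3, 5, 11, 13, 17, 19, 31, 43, 47, ∞}.
(a,b)_5: α=1, u≡2; β=4, v≡4 (mod 5); (2|5)=-1, (4|5)=+1; sign (−1)^0·-1^4·+1^1 = +1.
(a,b)_19: α=1, u≡10; β=0, v≡18 (mod 19); (10|19)=-1, (18|19)=-1; sign (−1)^0·-1^0·-1^1 = -1.
(a,b)_43: α=0, u≡3; β=1, v≡11 (mod 43); (3|43)=-1, (11|43)=+1; sign (−1)^0·-1^1·+1^0 = -1.
(a,b)_17: α=-2, u≡12; β=0, v≡3 (mod 17); (12|17)=-1, (3|17)=-1; sign (−1)^0·-1^0·-1^-2 = +1.
(a,b)_13: α=0, u≡8; β=2, v≡1 (mod 13); (8|13)=-1, (1|13)=+1; sign (−1)^0·-1^2·+1^0 = +1.
(a,b)_31: α=0, u≡30; β=1, v≡8 (mod 31); (30|31)=-1, (8|31)=+1; sign (−1)^0·-1^1·+1^0 = -1.
(a,b)_11: α=-2, u≡4; β=-2, v≡8 (mod 11); (4|11)=+1, (8|11)=-1; sign (−1)^0·+1^-2·-1^-2 = +1.
(a,b)_2: α=10, β=-3; u≡7, v≡3 (mod 8); ε(u)ε(v)=1·1, αω(v)=10·1, βω(u)=-3·0; sum ≡ 1  ⇒  -1.
(a,b)_3: α=0, u≡2; β=-6, v≡1 (mod 3); (2|3)=-1, (1|3)=+1; sign (−1)^0·-1^-6·+1^0 = +1.
(a,b)_47: α=1, u≡10; β=0, v≡41 (mod 47); (10|47)=-1, (41|47)=-1; sign (−1)^0·-1^0·-1^1 = -1.
(a,b)_∞: sgn(-4465)=−, sgn(-2666)=−, so -1.
|Ram(-4465, -2666)| = 6, even; anisotropic at {2, 19, 31, 43, 47, ∞}.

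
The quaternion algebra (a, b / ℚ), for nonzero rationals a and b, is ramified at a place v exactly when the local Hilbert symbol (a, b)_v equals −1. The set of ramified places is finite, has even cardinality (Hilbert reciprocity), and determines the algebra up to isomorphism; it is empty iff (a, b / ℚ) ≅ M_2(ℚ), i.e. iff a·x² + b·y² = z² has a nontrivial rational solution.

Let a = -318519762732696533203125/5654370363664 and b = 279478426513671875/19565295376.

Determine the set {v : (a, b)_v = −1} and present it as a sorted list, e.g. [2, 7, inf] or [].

[2, 3, 5, 7]

(a, b) ≡ (-645, 35) mod (ℚ^×)²; places V = {2, 3, 5, 7, 11, 17, 19, 43, ∞}.
(a,b)_2: α=-4, β=-4; u≡3, v≡3 (mod 8); ε(u)ε(v)=1·1, αω(v)=-4·1, βω(u)=-4·1; sum ≡ 1  ⇒  -1.
(a,b)_7: α=4, u≡5; β=3, v≡5 (mod 7); (5|7)=-1, (5|7)=-1; sign (−1)^0·-1^3·-1^4 = -1.
(a,b)_∞: sgn(-645)=−, sgn(35)=+, so +1.
(a,b)_17: α=-6, u≡9; β=-4, v≡2 (mod 17); (9|17)=+1, (2|17)=+1; sign (−1)^0·+1^-4·+1^-6 = +1.
(a,b)_3: α=7, u≡1; β=0, v≡2 (mod 3); (1|3)=+1, (2|3)=-1; sign (−1)^0·+1^0·-1^7 = -1.
(a,b)_43: α=3, u≡30; β=2, v≡38 (mod 43); (30|43)=-1, (38|43)=+1; sign (−1)^0·-1^2·+1^3 = +1.
(a,b)_19: α=0, u≡9; β=2, v≡16 (mod 19); (9|19)=+1, (16|19)=+1; sign (−1)^0·+1^2·+1^0 = +1.
(a,b)_5: α=17, u≡4; β=13, v≡2 (mod 5); (4|5)=+1, (2|5)=-1; sign (−1)^0·+1^13·-1^17 = -1.
(a,b)_11: α=-4, u≡5; β=-4, v≡6 (mod 11); (5|11)=+1, (6|11)=-1; sign (−1)^0·+1^-4·-1^-4 = +1.
(-645, 35 / ℚ) ramifies at {2, 3, 5, 7}: a division algebra.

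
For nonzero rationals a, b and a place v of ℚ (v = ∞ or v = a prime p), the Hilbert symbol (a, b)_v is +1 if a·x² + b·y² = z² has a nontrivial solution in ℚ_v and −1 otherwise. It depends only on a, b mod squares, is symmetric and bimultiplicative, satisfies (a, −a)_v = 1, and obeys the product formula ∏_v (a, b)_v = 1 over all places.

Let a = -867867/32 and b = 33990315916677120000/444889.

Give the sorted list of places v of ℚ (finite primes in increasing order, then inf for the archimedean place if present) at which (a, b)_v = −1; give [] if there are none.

[2, 3, 11, 13]

(a, b) ≡ (-6006, 2) mod (ℚ^×)²; places V = {2, 3, 5, 7, 11, 13, 17, 23, 29, ∞}.
(a,b)_11: α=1, u≡5; β=4, v≡7 (mod 11); (5|11)=+1, (7|11)=-1; sign (−1)^0·+1^4·-1^1 = -1.
(a,b)_∞: sgn(-6006)=−, sgn(2)=+, so +1.
(a,b)_17: α=2, u≡14; β=0, v≡13 (mod 17); (14|17)=-1, (13|17)=+1; sign (−1)^0·-1^0·+1^2 = +1.
(a,b)_3: α=1, u≡2; β=4, v≡2 (mod 3); (2|3)=-1, (2|3)=-1; sign (−1)^0·-1^4·-1^1 = -1.
(a,b)_13: α=1, u≡8; β=4, v≡6 (mod 13); (8|13)=-1, (6|13)=-1; sign (−1)^0·-1^4·-1^1 = -1.
(a,b)_5: α=0, u≡4; β=4, v≡3 (mod 5); (4|5)=+1, (3|5)=-1; sign (−1)^0·+1^4·-1^0 = +1.
(a,b)_2: α=-5, β=15; u≡5, v≡1 (mod 8); ε(u)ε(v)=0·0, αω(v)=-5·0, βω(u)=15·1; sum ≡ 1  ⇒  -1.
(a,b)_29: α=0, u≡15; β=-2, v≡15 (mod 29); (15|29)=-1, (15|29)=-1; sign (−1)^0·-1^-2·-1^0 = +1.
(a,b)_23: α=0, u≡17; β=-2, v≡3 (mod 23); (17|23)=-1, (3|23)=+1; sign (−1)^0·-1^-2·+1^0 = +1.
(a,b)_7: α=1, u≡6; β=2, v≡1 (mod 7); (6|7)=-1, (1|7)=+1; sign (−1)^0·-1^2·+1^1 = +1.
(-6006, 2 / ℚ) ramifies at {2, 3, 11, 13}: a division algebra.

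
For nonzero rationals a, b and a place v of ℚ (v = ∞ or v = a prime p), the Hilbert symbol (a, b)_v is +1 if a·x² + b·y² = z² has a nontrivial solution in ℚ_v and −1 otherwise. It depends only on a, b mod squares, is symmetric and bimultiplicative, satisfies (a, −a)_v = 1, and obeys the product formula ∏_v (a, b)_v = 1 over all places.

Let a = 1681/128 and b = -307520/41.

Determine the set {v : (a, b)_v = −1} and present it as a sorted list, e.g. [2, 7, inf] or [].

[2, 5]

(a, b) ≡ (2, -205) mod (ℚ^×)²; places V = {2, 5, 31, 41, ∞}.
(a,b)_41: α=2, u≡33; β=-1, v≡21 (mod 41); (33|41)=+1, (21|41)=+1; sign (−1)^0·+1^-1·+1^2 = +1.
(a,b)_5: α=0, u≡2; β=1, v≡1 (mod 5); (2|5)=-1, (1|5)=+1; sign (−1)^0·-1^1·+1^0 = -1.
(a,b)_∞: sgn(2)=+, sgn(-205)=−, so +1.
(a,b)_2: α=-7, β=6; u≡1, v≡3 (mod 8); ε(u)ε(v)=0·1, αω(v)=-7·1, βω(u)=6·0; sum ≡ 1  ⇒  -1.
(a,b)_31: α=0, u≡25; β=2, v≡30 (mod 31); (25|31)=+1, (30|31)=-1; sign (−1)^0·+1^2·-1^0 = +1.
Ram(2, -205) = {2, 5}; no ℚ_2-point on the conic.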